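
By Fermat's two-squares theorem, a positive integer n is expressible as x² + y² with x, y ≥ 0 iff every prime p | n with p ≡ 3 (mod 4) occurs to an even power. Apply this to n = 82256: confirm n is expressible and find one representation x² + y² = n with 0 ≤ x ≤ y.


Step 1: Factor n = 82256 = 2^4 · 53 · 97.
Step 2: Check the mod-4 condition on each prime factor: 2 = 2 (special); 53 ≡ 1 (mod 4), exponent 1; 97 ≡ 1 (mod 4), exponent 1.
All primes ≡ 3 (mod 4) appear to even exponent (or don't appear), so by the two-squares theorem n IS expressible as a sum of two squares.
Step 3: Build a representation. Group n = k² · m with k = 4 and m = 53 · 97 = 5141 (a product of primes ≡ 1 (mod 4)); a representation of m scales to one of n via (k·x)² + (k·y)² = k²(x² + y²). Each prime p ≡ 1 (mod 4) is itself a sum of two squares; find a² by testing p − a² for a perfect square:
  53: 53 − 1² = 52, 53 − 2² = 49 = 7² ⇒ 53 = 2² + 7².
  97: 97 − 1² = 96, 97 − 2² = 93, 97 − 3² = 88, 97 − 4² = 81 = 9² ⇒ 97 = 4² + 9².
  Combine using the Brahmagupta–Fibonacci identity (a² + b²)(c² + d²) = (ac − bd)² + (ad + bc)² = (ac + bd)² + (ad − bc)²:
  53 · 97 = 5141: from (2² + 7²)(4² + 9²), take (2·4 − 7·9, 2·9 + 7·4) = (8 − 63, 18 + 28) = (-55, 46); dropping signs (only squares matter) gives (55, 46); check 55² + 46² = 3025 + 2116 = 5141 ✓.
  Scale by k = 4: (4·55, 4·46) = (220, 184).
Step 4: Order so x ≤ y and verify: 184² + 220² = 33856 + 48400 = 82256 = n. ✓

n = 82256 = 184² + 220² (one valid representation with x ≤ y).


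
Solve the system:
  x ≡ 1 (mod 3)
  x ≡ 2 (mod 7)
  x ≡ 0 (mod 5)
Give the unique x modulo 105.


Moduli 3, 7, 5 are pairwise coprime; by CRT there is a unique solution modulo M = 3 · 7 · 5 = 105.
Solve pairwise, accumulating the modulus:
  Start with x ≡ 1 (mod 3).
  Combine with x ≡ 2 (mod 7): since gcd(3, 7) = 1, we get a unique residue mod 21.
    Write x = 1 + 3·t and substitute into x ≡ 2 (mod 7): 3·t ≡ 2 − 1 = 1 (mod 7).
    The inverse of 3 mod 7 is 5 (since 3·5 = 15 = 2·7 + 1), so t ≡ 5·1 = 5 ≡ 5 (mod 7).
    Then x = 1 + 3·5 = 16, valid modulo lcm(3, 7) = 21: x ≡ 16 (mod 21).
  Combine with x ≡ 0 (mod 5): since gcd(21, 5) = 1, we get a unique residue mod 105.
    Write x = 16 + 21·t and substitute into x ≡ 0 (mod 5): 21·t ≡ 0 − 16 = -16 (mod 5).
    Reduce coefficients mod 5: 1·t ≡ 4 (mod 5).
    So t ≡ 4 (mod 5).
    Then x = 16 + 21·4 = 100, valid modulo lcm(21, 5) = 105: x ≡ 100 (mod 105).
Verify: 100 mod 3 = 1 ✓, 100 mod 7 = 2 ✓, 100 mod 5 = 0 ✓.

x ≡ 100 (mod 105).


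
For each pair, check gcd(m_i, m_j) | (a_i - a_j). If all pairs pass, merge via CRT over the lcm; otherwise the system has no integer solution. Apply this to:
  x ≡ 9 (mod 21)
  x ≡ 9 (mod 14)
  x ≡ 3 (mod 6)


Moduli 21, 14, 6 are not pairwise coprime, so CRT works modulo lcm(m_i) when all pairwise compatibility conditions hold.
Pairwise compatibility: gcd(m_i, m_j) must divide a_i - a_j for every pair.
Merge one congruence at a time:
  Start: x ≡ 9 (mod 21).
  Combine with x ≡ 9 (mod 14): gcd(21, 14) = 7; 9 - 9 = 0, which IS divisible by 7, so compatible.
    Write x = 9 + 21·t and substitute into x ≡ 9 (mod 14): 21·t ≡ 9 − 9 = 0 (mod 14).
    Divide the congruence (and modulus) by g = 7: 3·t ≡ 0 (mod 2).
    Reduce coefficients mod 2: 1·t ≡ 0 (mod 2).
    So t ≡ 0 (mod 2).
    Then x = 9 + 21·0 = 9, valid modulo lcm(21, 14) = 42: x ≡ 9 (mod 42).
  Combine with x ≡ 3 (mod 6): gcd(42, 6) = 6; 3 - 9 = -6, which IS divisible by 6, so compatible.
    Write x = 9 + 42·t and substitute into x ≡ 3 (mod 6): 42·t ≡ 3 − 9 = -6 (mod 6).
    Divide the congruence (and modulus) by g = 6: 7·t ≡ -1 (mod 1).
    Modulo 1 every t works; take t = 0.
    Then x = 9 + 42·0 = 9, valid modulo lcm(42, 6) = 42: x ≡ 9 (mod 42).
Verify: 9 mod 21 = 9, 9 mod 14 = 9, 9 mod 6 = 3.

x ≡ 9 (mod 42).


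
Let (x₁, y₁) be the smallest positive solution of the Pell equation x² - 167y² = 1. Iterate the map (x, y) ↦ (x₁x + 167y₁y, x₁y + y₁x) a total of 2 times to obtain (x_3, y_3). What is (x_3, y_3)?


Step 1: Find the fundamental solution (x₁, y₁) of x² - 167y² = 1.
  Expand √167 as a continued fraction. a₀ = ⌊√167⌋ = 12; iterate m_{k+1} = d_k·a_k − m_k, d_{k+1} = (167 − m_{k+1}²)/d_k, a_{k+1} = ⌊(a₀ + m_{k+1})/d_{k+1}⌋ (starting m₀ = 0, d₀ = 1), with convergents p_k = a_k·p_{k-1} + p_{k-2}, q_k = a_k·q_{k-1} + q_{k-2} (p₋₁ = 1, q₋₁ = 0):
  k = 0: a₀ = 12; p₀/q₀ = 12/1; p₀² − 167·q₀² = 144 − 167 = -23.
  k = 1: m = 12, d = 23, a = ⌊(12 + 12)/23⌋ = 1; p/q = (1·12 + 1)/(1·1 + 0) = 13/1; p² − 167·q² = 169 − 167 = 2.
  k = 2: m = 11, d = 2, a = ⌊(12 + 11)/2⌋ = 11; p/q = (11·13 + 12)/(11·1 + 1) = 155/12; p² − 167·q² = 24025 − 24048 = -23.
  k = 3: m = 11, d = 23, a = ⌊(12 + 11)/23⌋ = 1; p/q = (1·155 + 13)/(1·12 + 1) = 168/13; p² − 167·q² = 28224 − 28223 = 1.
  The first convergent with p² − 167·q² = 1 gives the fundamental solution (x₁, y₁) = (168, 13).
Step 2: Apply the recurrence (x_{n+1}, y_{n+1}) = (x₁x_n + 167y₁y_n, x₁y_n + y₁x_n) repeatedly.
  From (x_1, y_1) = (168, 13): x_2 = 168·168 + 167·13·13 = 56447; y_2 = 168·13 + 13·168 = 4368.
  From (x_2, y_2) = (56447, 4368): x_3 = 168·56447 + 167·13·4368 = 18966024; y_3 = 168·4368 + 13·56447 = 1467635.
Step 3: Verify x_3² - 167·y_3² = 359710066368576 - 359710066368575 = 1 (should be 1). ✓

(x_1, y_1) = (168, 13); (x_3, y_3) = (18966024, 1467635).


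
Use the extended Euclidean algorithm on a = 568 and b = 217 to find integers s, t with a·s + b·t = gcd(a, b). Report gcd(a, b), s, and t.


Euclidean algorithm on (568, 217) — divide until remainder is 0:
  568 = 2 · 217 + 134
  217 = 1 · 134 + 83
  134 = 1 · 83 + 51
  83 = 1 · 51 + 32
  51 = 1 · 32 + 19
  32 = 1 · 19 + 13
  19 = 1 · 13 + 6
  13 = 2 · 6 + 1
  6 = 6 · 1 + 0
gcd(568, 217) = 1.
Track Bezout coefficients alongside the remainders: start with r₀ = 568 = a·1 + b·0 (s = 1, t = 0) and r₁ = 217 = a·0 + b·1 (s = 0, t = 1); each new remainder r_{k+1} = r_{k-1} − q_k·r_k inherits s_{k+1} = s_{k-1} − q_k·s_k, t_{k+1} = t_{k-1} − q_k·t_k, so r_k = a·s_k + b·t_k at every step:
  q = 2: r = 134, s = 1 − 2·0 = 1, t = 0 − 2·1 = -2  (check: 568·1 + 217·(-2) = 134)
  q = 1: r = 83, s = 0 − 1·1 = -1, t = 1 − 1·(-2) = 3  (check: 568·(-1) + 217·3 = 83)
  q = 1: r = 51, s = 1 − 1·(-1) = 2, t = -2 − 1·3 = -5  (check: 568·2 + 217·(-5) = 51)
  q = 1: r = 32, s = -1 − 1·2 = -3, t = 3 − 1·(-5) = 8  (check: 568·(-3) + 217·8 = 32)
  q = 1: r = 19, s = 2 − 1·(-3) = 5, t = -5 − 1·8 = -13  (check: 568·5 + 217·(-13) = 19)
  q = 1: r = 13, s = -3 − 1·5 = -8, t = 8 − 1·(-13) = 21  (check: 568·(-8) + 217·21 = 13)
  q = 1: r = 6, s = 5 − 1·(-8) = 13, t = -13 − 1·21 = -34  (check: 568·13 + 217·(-34) = 6)
  q = 2: r = 1, s = -8 − 2·13 = -34, t = 21 − 2·(-34) = 89  (check: 568·(-34) + 217·89 = 1)
The row with r = 1 (the gcd) gives the Bezout coefficients s = -34, t = 89.
Result: 568 · (-34) + 217 · (89) = 1.

gcd(568, 217) = 1; s = -34, t = 89 (check: 568·(-34) + 217·89 = 1).


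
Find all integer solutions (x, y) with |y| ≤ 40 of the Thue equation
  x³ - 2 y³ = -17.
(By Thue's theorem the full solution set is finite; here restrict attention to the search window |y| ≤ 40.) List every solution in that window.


The equation is x³ - 2y³ = -17. For fixed y, x³ = 2·y³ − 17, so a solution requires the RHS to be a perfect cube.
Strategy: iterate y from -40 to 40, compute RHS = 2·y³ − 17, and check whether it is a (positive or negative) perfect cube.
Check small values of y:
  y = 0: RHS = -17 is not a perfect cube.
  y = 1: RHS = -15 is not a perfect cube.
  y = -1: RHS = -19 is not a perfect cube.
  y = 2: RHS = -1 = (-1)³ ⇒ x = -1 works.
  y = -2: RHS = -33 is not a perfect cube.
  y = 3: RHS = 37 is not a perfect cube.
  y = -3: RHS = -71 is not a perfect cube.
Continuing the search up to |y| = 40 finds no further solutions beyond those listed.
Collected solutions: (-1, 2).

Solutions (with |y| ≤ 40): (-1, 2).


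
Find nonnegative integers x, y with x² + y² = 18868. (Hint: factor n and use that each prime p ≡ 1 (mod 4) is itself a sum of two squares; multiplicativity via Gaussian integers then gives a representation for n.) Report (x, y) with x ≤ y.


Step 1: Factor n = 18868 = 2^2 · 53 · 89.
Step 2: Check the mod-4 condition on each prime factor: 2 = 2 (special); 53 ≡ 1 (mod 4), exponent 1; 89 ≡ 1 (mod 4), exponent 1.
All primes ≡ 3 (mod 4) appear to even exponent (or don't appear), so by the two-squares theorem n IS expressible as a sum of two squares.
Step 3: Build a representation. Group n = k² · m with k = 2 and m = 53 · 89 = 4717 (a product of primes ≡ 1 (mod 4)); a representation of m scales to one of n via (k·x)² + (k·y)² = k²(x² + y²). Each prime p ≡ 1 (mod 4) is itself a sum of two squares; find a² by testing p − a² for a perfect square:
  53: 53 − 1² = 52, 53 − 2² = 49 = 7² ⇒ 53 = 2² + 7².
  89: 89 − 1² = 88, 89 − 2² = 85, 89 − 3² = 80, 89 − 4² = 73, 89 − 5² = 64 = 8² ⇒ 89 = 5² + 8².
  Combine using the Brahmagupta–Fibonacci identity (a² + b²)(c² + d²) = (ac − bd)² + (ad + bc)² = (ac + bd)² + (ad − bc)²:
  53 · 89 = 4717: from (2² + 7²)(5² + 8²), take (2·5 − 7·8, 2·8 + 7·5) = (10 − 56, 16 + 35) = (-46, 51); dropping signs (only squares matter) gives (46, 51); check 46² + 51² = 2116 + 2601 = 4717 ✓.
  Scale by k = 2: (2·46, 2·51) = (92, 102).
Step 4: Order so x ≤ y and verify: 92² + 102² = 8464 + 10404 = 18868 = n. ✓

n = 18868 = 92² + 102² (one valid representation with x ≤ y).


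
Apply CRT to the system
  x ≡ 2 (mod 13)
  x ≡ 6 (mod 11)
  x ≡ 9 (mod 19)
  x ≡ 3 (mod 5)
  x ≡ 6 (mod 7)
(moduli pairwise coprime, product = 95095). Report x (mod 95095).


Product of moduli M = 13 · 11 · 19 · 5 · 7 = 95095.
Merge one congruence at a time:
  Start: x ≡ 2 (mod 13).
  Combine with x ≡ 6 (mod 11); new modulus lcm = 143.
    Write x = 2 + 13·t and substitute into x ≡ 6 (mod 11): 13·t ≡ 6 − 2 = 4 (mod 11).
    Reduce coefficients mod 11: 2·t ≡ 4 (mod 11).
    The inverse of 2 mod 11 is 6 (since 2·6 = 12 = 1·11 + 1), so t ≡ 6·4 = 24 ≡ 2 (mod 11).
    Then x = 2 + 13·2 = 28, valid modulo lcm(13, 11) = 143: x ≡ 28 (mod 143).
  Combine with x ≡ 9 (mod 19); new modulus lcm = 2717.
    Write x = 28 + 143·t and substitute into x ≡ 9 (mod 19): 143·t ≡ 9 − 28 = -19 (mod 19).
    Reduce coefficients mod 19: 10·t ≡ 0 (mod 19).
    The inverse of 10 mod 19 is 2 (since 10·2 = 20 = 1·19 + 1), so t ≡ 2·0 = 0 ≡ 0 (mod 19).
    Then x = 28 + 143·0 = 28, valid modulo lcm(143, 19) = 2717: x ≡ 28 (mod 2717).
  Combine with x ≡ 3 (mod 5); new modulus lcm = 13585.
    Write x = 28 + 2717·t and substitute into x ≡ 3 (mod 5): 2717·t ≡ 3 − 28 = -25 (mod 5).
    Reduce coefficients mod 5: 2·t ≡ 0 (mod 5).
    The inverse of 2 mod 5 is 3 (since 2·3 = 6 = 1·5 + 1), so t ≡ 3·0 = 0 ≡ 0 (mod 5).
    Then x = 28 + 2717·0 = 28, valid modulo lcm(2717, 5) = 13585: x ≡ 28 (mod 13585).
  Combine with x ≡ 6 (mod 7); new modulus lcm = 95095.
    Write x = 28 + 13585·t and substitute into x ≡ 6 (mod 7): 13585·t ≡ 6 − 28 = -22 (mod 7).
    Reduce coefficients mod 7: 5·t ≡ 6 (mod 7).
    The inverse of 5 mod 7 is 3 (since 5·3 = 15 = 2·7 + 1), so t ≡ 3·6 = 18 ≡ 4 (mod 7).
    Then x = 28 + 13585·4 = 54368, valid modulo lcm(13585, 7) = 95095: x ≡ 54368 (mod 95095).
Verify against each original: 54368 mod 13 = 2, 54368 mod 11 = 6, 54368 mod 19 = 9, 54368 mod 5 = 3, 54368 mod 7 = 6.

x ≡ 54368 (mod 95095).


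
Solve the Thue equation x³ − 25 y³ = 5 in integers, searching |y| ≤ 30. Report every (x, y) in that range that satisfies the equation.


The equation is x³ - 25y³ = 5. For fixed y, x³ = 25·y³ + 5, so a solution requires the RHS to be a perfect cube.
Strategy: iterate y from -30 to 30, compute RHS = 25·y³ + 5, and check whether it is a (positive or negative) perfect cube.
Check small values of y:
  y = 0: RHS = 5 is not a perfect cube.
  y = 1: RHS = 30 is not a perfect cube.
  y = -1: RHS = -20 is not a perfect cube.
  y = 2: RHS = 205 is not a perfect cube.
  y = -2: RHS = -195 is not a perfect cube.
  y = 3: RHS = 680 is not a perfect cube.
  y = -3: RHS = -670 is not a perfect cube.
Continuing the search up to |y| = 30 finds no solutions either.
No (x, y) in the scanned range satisfies the equation.

No integer solutions with |y| ≤ 30.


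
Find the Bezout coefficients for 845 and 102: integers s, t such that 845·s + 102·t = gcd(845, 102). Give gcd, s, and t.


Euclidean algorithm on (845, 102) — divide until remainder is 0:
  845 = 8 · 102 + 29
  102 = 3 · 29 + 15
  29 = 1 · 15 + 14
  15 = 1 · 14 + 1
  14 = 14 · 1 + 0
gcd(845, 102) = 1.
Track Bezout coefficients alongside the remainders: start with r₀ = 845 = a·1 + b·0 (s = 1, t = 0) and r₁ = 102 = a·0 + b·1 (s = 0, t = 1); each new remainder r_{k+1} = r_{k-1} − q_k·r_k inherits s_{k+1} = s_{k-1} − q_k·s_k, t_{k+1} = t_{k-1} − q_k·t_k, so r_k = a·s_k + b·t_k at every step:
  q = 8: r = 29, s = 1 − 8·0 = 1, t = 0 − 8·1 = -8  (check: 845·1 + 102·(-8) = 29)
  q = 3: r = 15, s = 0 − 3·1 = -3, t = 1 − 3·(-8) = 25  (check: 845·(-3) + 102·25 = 15)
  q = 1: r = 14, s = 1 − 1·(-3) = 4, t = -8 − 1·25 = -33  (check: 845·4 + 102·(-33) = 14)
  q = 1: r = 1, s = -3 − 1·4 = -7, t = 25 − 1·(-33) = 58  (check: 845·(-7) + 102·58 = 1)
The row with r = 1 (the gcd) gives the Bezout coefficients s = -7, t = 58.
Result: 845 · (-7) + 102 · (58) = 1.

gcd(845, 102) = 1; s = -7, t = 58 (check: 845·(-7) + 102·58 = 1).


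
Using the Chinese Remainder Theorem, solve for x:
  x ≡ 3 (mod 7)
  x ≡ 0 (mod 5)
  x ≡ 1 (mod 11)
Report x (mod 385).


Moduli 7, 5, 11 are pairwise coprime; by CRT there is a unique solution modulo M = 7 · 5 · 11 = 385.
Solve pairwise, accumulating the modulus:
  Start with x ≡ 3 (mod 7).
  Combine with x ≡ 0 (mod 5): since gcd(7, 5) = 1, we get a unique residue mod 35.
    Write x = 3 + 7·t and substitute into x ≡ 0 (mod 5): 7·t ≡ 0 − 3 = -3 (mod 5).
    Reduce coefficients mod 5: 2·t ≡ 2 (mod 5).
    The inverse of 2 mod 5 is 3 (since 2·3 = 6 = 1·5 + 1), so t ≡ 3·2 = 6 ≡ 1 (mod 5).
    Then x = 3 + 7·1 = 10, valid modulo lcm(7, 5) = 35: x ≡ 10 (mod 35).
  Combine with x ≡ 1 (mod 11): since gcd(35, 11) = 1, we get a unique residue mod 385.
    Write x = 10 + 35·t and substitute into x ≡ 1 (mod 11): 35·t ≡ 1 − 10 = -9 (mod 11).
    Reduce coefficients mod 11: 2·t ≡ 2 (mod 11).
    The inverse of 2 mod 11 is 6 (since 2·6 = 12 = 1·11 + 1), so t ≡ 6·2 = 12 ≡ 1 (mod 11).
    Then x = 10 + 35·1 = 45, valid modulo lcm(35, 11) = 385: x ≡ 45 (mod 385).
Verify: 45 mod 7 = 3 ✓, 45 mod 5 = 0 ✓, 45 mod 11 = 1 ✓.

x ≡ 45 (mod 385).


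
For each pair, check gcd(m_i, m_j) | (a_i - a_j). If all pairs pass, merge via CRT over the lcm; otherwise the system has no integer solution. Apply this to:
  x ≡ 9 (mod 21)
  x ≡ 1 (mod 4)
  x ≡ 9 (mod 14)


Moduli 21, 4, 14 are not pairwise coprime, so CRT works modulo lcm(m_i) when all pairwise compatibility conditions hold.
Pairwise compatibility: gcd(m_i, m_j) must divide a_i - a_j for every pair.
Merge one congruence at a time:
  Start: x ≡ 9 (mod 21).
  Combine with x ≡ 1 (mod 4): gcd(21, 4) = 1; 1 - 9 = -8, which IS divisible by 1, so compatible.
    Write x = 9 + 21·t and substitute into x ≡ 1 (mod 4): 21·t ≡ 1 − 9 = -8 (mod 4).
    Reduce coefficients mod 4: 1·t ≡ 0 (mod 4).
    So t ≡ 0 (mod 4).
    Then x = 9 + 21·0 = 9, valid modulo lcm(21, 4) = 84: x ≡ 9 (mod 84).
  Combine with x ≡ 9 (mod 14): gcd(84, 14) = 14; 9 - 9 = 0, which IS divisible by 14, so compatible.
    Write x = 9 + 84·t and substitute into x ≡ 9 (mod 14): 84·t ≡ 9 − 9 = 0 (mod 14).
    Divide the congruence (and modulus) by g = 14: 6·t ≡ 0 (mod 1).
    Modulo 1 every t works; take t = 0.
    Then x = 9 + 84·0 = 9, valid modulo lcm(84, 14) = 84: x ≡ 9 (mod 84).
Verify: 9 mod 21 = 9, 9 mod 4 = 1, 9 mod 14 = 9.

x ≡ 9 (mod 84).


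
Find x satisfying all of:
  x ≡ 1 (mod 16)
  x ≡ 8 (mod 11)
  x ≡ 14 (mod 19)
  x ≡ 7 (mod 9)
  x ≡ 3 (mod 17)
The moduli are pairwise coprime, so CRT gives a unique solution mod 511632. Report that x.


Product of moduli M = 16 · 11 · 19 · 9 · 17 = 511632.
Merge one congruence at a time:
  Start: x ≡ 1 (mod 16).
  Combine with x ≡ 8 (mod 11); new modulus lcm = 176.
    Write x = 1 + 16·t and substitute into x ≡ 8 (mod 11): 16·t ≡ 8 − 1 = 7 (mod 11).
    Reduce coefficients mod 11: 5·t ≡ 7 (mod 11).
    The inverse of 5 mod 11 is 9 (since 5·9 = 45 = 4·11 + 1), so t ≡ 9·7 = 63 ≡ 8 (mod 11).
    Then x = 1 + 16·8 = 129, valid modulo lcm(16, 11) = 176: x ≡ 129 (mod 176).
  Combine with x ≡ 14 (mod 19); new modulus lcm = 3344.
    Write x = 129 + 176·t and substitute into x ≡ 14 (mod 19): 176·t ≡ 14 − 129 = -115 (mod 19).
    Reduce coefficients mod 19: 5·t ≡ 18 (mod 19).
    The inverse of 5 mod 19 is 4 (since 5·4 = 20 = 1·19 + 1), so t ≡ 4·18 = 72 ≡ 15 (mod 19).
    Then x = 129 + 176·15 = 2769, valid modulo lcm(176, 19) = 3344: x ≡ 2769 (mod 3344).
  Combine with x ≡ 7 (mod 9); new modulus lcm = 30096.
    Write x = 2769 + 3344·t and substitute into x ≡ 7 (mod 9): 3344·t ≡ 7 − 2769 = -2762 (mod 9).
    Reduce coefficients mod 9: 5·t ≡ 1 (mod 9).
    The inverse of 5 mod 9 is 2 (since 5·2 = 10 = 1·9 + 1), so t ≡ 2·1 = 2 ≡ 2 (mod 9).
    Then x = 2769 + 3344·2 = 9457, valid modulo lcm(3344, 9) = 30096: x ≡ 9457 (mod 30096).
  Combine with x ≡ 3 (mod 17); new modulus lcm = 511632.
    Write x = 9457 + 30096·t and substitute into x ≡ 3 (mod 17): 30096·t ≡ 3 − 9457 = -9454 (mod 17).
    Reduce coefficients mod 17: 6·t ≡ 15 (mod 17).
    The inverse of 6 mod 17 is 3 (since 6·3 = 18 = 1·17 + 1), so t ≡ 3·15 = 45 ≡ 11 (mod 17).
    Then x = 9457 + 30096·11 = 340513, valid modulo lcm(30096, 17) = 511632: x ≡ 340513 (mod 511632).
Verify against each original: 340513 mod 16 = 1, 340513 mod 11 = 8, 340513 mod 19 = 14, 340513 mod 9 = 7, 340513 mod 17 = 3.

x ≡ 340513 (mod 511632).


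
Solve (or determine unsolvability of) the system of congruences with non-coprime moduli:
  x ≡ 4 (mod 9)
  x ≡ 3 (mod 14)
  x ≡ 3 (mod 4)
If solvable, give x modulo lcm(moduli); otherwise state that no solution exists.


Moduli 9, 14, 4 are not pairwise coprime, so CRT works modulo lcm(m_i) when all pairwise compatibility conditions hold.
Pairwise compatibility: gcd(m_i, m_j) must divide a_i - a_j for every pair.
Merge one congruence at a time:
  Start: x ≡ 4 (mod 9).
  Combine with x ≡ 3 (mod 14): gcd(9, 14) = 1; 3 - 4 = -1, which IS divisible by 1, so compatible.
    Write x = 4 + 9·t and substitute into x ≡ 3 (mod 14): 9·t ≡ 3 − 4 = -1 (mod 14).
    Reduce coefficients mod 14: 9·t ≡ 13 (mod 14).
    The inverse of 9 mod 14 is 11 (since 9·11 = 99 = 7·14 + 1), so t ≡ 11·13 = 143 ≡ 3 (mod 14).
    Then x = 4 + 9·3 = 31, valid modulo lcm(9, 14) = 126: x ≡ 31 (mod 126).
  Combine with x ≡ 3 (mod 4): gcd(126, 4) = 2; 3 - 31 = -28, which IS divisible by 2, so compatible.
    Write x = 31 + 126·t and substitute into x ≡ 3 (mod 4): 126·t ≡ 3 − 31 = -28 (mod 4).
    Divide the congruence (and modulus) by g = 2: 63·t ≡ -14 (mod 2).
    Reduce coefficients mod 2: 1·t ≡ 0 (mod 2).
    So t ≡ 0 (mod 2).
    Then x = 31 + 126·0 = 31, valid modulo lcm(126, 4) = 252: x ≡ 31 (mod 252).
Verify: 31 mod 9 = 4, 31 mod 14 = 3, 31 mod 4 = 3.

x ≡ 31 (mod 252).


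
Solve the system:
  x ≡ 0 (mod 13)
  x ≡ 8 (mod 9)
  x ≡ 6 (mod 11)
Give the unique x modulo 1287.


Moduli 13, 9, 11 are pairwise coprime; by CRT there is a unique solution modulo M = 13 · 9 · 11 = 1287.
Solve pairwise, accumulating the modulus:
  Start with x ≡ 0 (mod 13).
  Combine with x ≡ 8 (mod 9): since gcd(13, 9) = 1, we get a unique residue mod 117.
    Write x = 0 + 13·t and substitute into x ≡ 8 (mod 9): 13·t ≡ 8 − 0 = 8 (mod 9).
    Reduce coefficients mod 9: 4·t ≡ 8 (mod 9).
    The inverse of 4 mod 9 is 7 (since 4·7 = 28 = 3·9 + 1), so t ≡ 7·8 = 56 ≡ 2 (mod 9).
    Then x = 0 + 13·2 = 26, valid modulo lcm(13, 9) = 117: x ≡ 26 (mod 117).
  Combine with x ≡ 6 (mod 11): since gcd(117, 11) = 1, we get a unique residue mod 1287.
    Write x = 26 + 117·t and substitute into x ≡ 6 (mod 11): 117·t ≡ 6 − 26 = -20 (mod 11).
    Reduce coefficients mod 11: 7·t ≡ 2 (mod 11).
    The inverse of 7 mod 11 is 8 (since 7·8 = 56 = 5·11 + 1), so t ≡ 8·2 = 16 ≡ 5 (mod 11).
    Then x = 26 + 117·5 = 611, valid modulo lcm(117, 11) = 1287: x ≡ 611 (mod 1287).
Verify: 611 mod 13 = 0 ✓, 611 mod 9 = 8 ✓, 611 mod 11 = 6 ✓.

x ≡ 611 (mod 1287).


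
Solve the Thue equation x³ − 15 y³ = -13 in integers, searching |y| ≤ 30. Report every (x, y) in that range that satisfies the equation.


The equation is x³ - 15y³ = -13. For fixed y, x³ = 15·y³ − 13, so a solution requires the RHS to be a perfect cube.
Strategy: iterate y from -30 to 30, compute RHS = 15·y³ − 13, and check whether it is a (positive or negative) perfect cube.
Check small values of y:
  y = 0: RHS = -13 is not a perfect cube.
  y = 1: RHS = 2 is not a perfect cube.
  y = -1: RHS = -28 is not a perfect cube.
  y = 2: RHS = 107 is not a perfect cube.
  y = -2: RHS = -133 is not a perfect cube.
  y = 3: RHS = 392 is not a perfect cube.
  y = -3: RHS = -418 is not a perfect cube.
Continuing the search up to |y| = 30 finds no solutions either.
No (x, y) in the scanned range satisfies the equation.

No integer solutions with |y| ≤ 30.


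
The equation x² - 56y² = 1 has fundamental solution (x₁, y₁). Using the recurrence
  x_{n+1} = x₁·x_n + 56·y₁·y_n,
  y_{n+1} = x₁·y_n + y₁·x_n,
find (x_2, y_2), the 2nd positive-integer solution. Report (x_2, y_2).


Step 1: Find the fundamental solution (x₁, y₁) of x² - 56y² = 1.
  Expand √56 as a continued fraction. a₀ = ⌊√56⌋ = 7; iterate m_{k+1} = d_k·a_k − m_k, d_{k+1} = (56 − m_{k+1}²)/d_k, a_{k+1} = ⌊(a₀ + m_{k+1})/d_{k+1}⌋ (starting m₀ = 0, d₀ = 1), with convergents p_k = a_k·p_{k-1} + p_{k-2}, q_k = a_k·q_{k-1} + q_{k-2} (p₋₁ = 1, q₋₁ = 0):
  k = 0: a₀ = 7; p₀/q₀ = 7/1; p₀² − 56·q₀² = 49 − 56 = -7.
  k = 1: m = 7, d = 7, a = ⌊(7 + 7)/7⌋ = 2; p/q = (2·7 + 1)/(2·1 + 0) = 15/2; p² − 56·q² = 225 − 224 = 1.
  The first convergent with p² − 56·q² = 1 gives the fundamental solution (x₁, y₁) = (15, 2).
Step 2: Apply the recurrence (x_{n+1}, y_{n+1}) = (x₁x_n + 56y₁y_n, x₁y_n + y₁x_n) repeatedly.
  From (x_1, y_1) = (15, 2): x_2 = 15·15 + 56·2·2 = 449; y_2 = 15·2 + 2·15 = 60.
Step 3: Verify x_2² - 56·y_2² = 201601 - 201600 = 1 (should be 1). ✓

(x_1, y_1) = (15, 2); (x_2, y_2) = (449, 60).


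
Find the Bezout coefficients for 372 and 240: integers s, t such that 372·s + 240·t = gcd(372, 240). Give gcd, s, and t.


Euclidean algorithm on (372, 240) — divide until remainder is 0:
  372 = 1 · 240 + 132
  240 = 1 · 132 + 108
  132 = 1 · 108 + 24
  108 = 4 · 24 + 12
  24 = 2 · 12 + 0
gcd(372, 240) = 12.
Track Bezout coefficients alongside the remainders: start with r₀ = 372 = a·1 + b·0 (s = 1, t = 0) and r₁ = 240 = a·0 + b·1 (s = 0, t = 1); each new remainder r_{k+1} = r_{k-1} − q_k·r_k inherits s_{k+1} = s_{k-1} − q_k·s_k, t_{k+1} = t_{k-1} − q_k·t_k, so r_k = a·s_k + b·t_k at every step:
  q = 1: r = 132, s = 1 − 1·0 = 1, t = 0 − 1·1 = -1  (check: 372·1 + 240·(-1) = 132)
  q = 1: r = 108, s = 0 − 1·1 = -1, t = 1 − 1·(-1) = 2  (check: 372·(-1) + 240·2 = 108)
  q = 1: r = 24, s = 1 − 1·(-1) = 2, t = -1 − 1·2 = -3  (check: 372·2 + 240·(-3) = 24)
  q = 4: r = 12, s = -1 − 4·2 = -9, t = 2 − 4·(-3) = 14  (check: 372·(-9) + 240·14 = 12)
The row with r = 12 (the gcd) gives the Bezout coefficients s = -9, t = 14.
Result: 372 · (-9) + 240 · (14) = 12.

gcd(372, 240) = 12; s = -9, t = 14 (check: 372·(-9) + 240·14 = 12).


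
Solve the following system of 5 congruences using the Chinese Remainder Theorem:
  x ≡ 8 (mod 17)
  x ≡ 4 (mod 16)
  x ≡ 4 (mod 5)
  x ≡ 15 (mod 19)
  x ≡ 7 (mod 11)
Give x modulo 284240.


Product of moduli M = 17 · 16 · 5 · 19 · 11 = 284240.
Merge one congruence at a time:
  Start: x ≡ 8 (mod 17).
  Combine with x ≡ 4 (mod 16); new modulus lcm = 272.
    Write x = 8 + 17·t and substitute into x ≡ 4 (mod 16): 17·t ≡ 4 − 8 = -4 (mod 16).
    Reduce coefficients mod 16: 1·t ≡ 12 (mod 16).
    So t ≡ 12 (mod 16).
    Then x = 8 + 17·12 = 212, valid modulo lcm(17, 16) = 272: x ≡ 212 (mod 272).
  Combine with x ≡ 4 (mod 5); new modulus lcm = 1360.
    Write x = 212 + 272·t and substitute into x ≡ 4 (mod 5): 272·t ≡ 4 − 212 = -208 (mod 5).
    Reduce coefficients mod 5: 2·t ≡ 2 (mod 5).
    The inverse of 2 mod 5 is 3 (since 2·3 = 6 = 1·5 + 1), so t ≡ 3·2 = 6 ≡ 1 (mod 5).
    Then x = 212 + 272·1 = 484, valid modulo lcm(272, 5) = 1360: x ≡ 484 (mod 1360).
  Combine with x ≡ 15 (mod 19); new modulus lcm = 25840.
    Write x = 484 + 1360·t and substitute into x ≡ 15 (mod 19): 1360·t ≡ 15 − 484 = -469 (mod 19).
    Reduce coefficients mod 19: 11·t ≡ 6 (mod 19).
    The inverse of 11 mod 19 is 7 (since 11·7 = 77 = 4·19 + 1), so t ≡ 7·6 = 42 ≡ 4 (mod 19).
    Then x = 484 + 1360·4 = 5924, valid modulo lcm(1360, 19) = 25840: x ≡ 5924 (mod 25840).
  Combine with x ≡ 7 (mod 11); new modulus lcm = 284240.
    Write x = 5924 + 25840·t and substitute into x ≡ 7 (mod 11): 25840·t ≡ 7 − 5924 = -5917 (mod 11).
    Reduce coefficients mod 11: 1·t ≡ 1 (mod 11).
    So t ≡ 1 (mod 11).
    Then x = 5924 + 25840·1 = 31764, valid modulo lcm(25840, 11) = 284240: x ≡ 31764 (mod 284240).
Verify against each original: 31764 mod 17 = 8, 31764 mod 16 = 4, 31764 mod 5 = 4, 31764 mod 19 = 15, 31764 mod 11 = 7.

x ≡ 31764 (mod 284240).


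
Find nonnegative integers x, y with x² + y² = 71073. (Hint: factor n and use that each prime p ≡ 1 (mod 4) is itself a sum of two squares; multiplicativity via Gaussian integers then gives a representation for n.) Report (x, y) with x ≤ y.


Step 1: Factor n = 71073 = 3^2 · 53 · 149.
Step 2: Check the mod-4 condition on each prime factor: 3 ≡ 3 (mod 4), exponent 2 (must be even); 53 ≡ 1 (mod 4), exponent 1; 149 ≡ 1 (mod 4), exponent 1.
All primes ≡ 3 (mod 4) appear to even exponent (or don't appear), so by the two-squares theorem n IS expressible as a sum of two squares.
Step 3: Build a representation. Group n = k² · m with k = 3 and m = 53 · 149 = 7897 (a product of primes ≡ 1 (mod 4)); a representation of m scales to one of n via (k·x)² + (k·y)² = k²(x² + y²). Each prime p ≡ 1 (mod 4) is itself a sum of two squares; find a² by testing p − a² for a perfect square:
  53: 53 − 1² = 52, 53 − 2² = 49 = 7² ⇒ 53 = 2² + 7².
  149: 149 − 1² = 148, 149 − 2² = 145, 149 − 3² = 140, 149 − 4² = 133, 149 − 5² = 124, 149 − 6² = 113, 149 − 7² = 100 = 10² ⇒ 149 = 7² + 10².
  Combine using the Brahmagupta–Fibonacci identity (a² + b²)(c² + d²) = (ac − bd)² + (ad + bc)² = (ac + bd)² + (ad − bc)²:
  53 · 149 = 7897: from (2² + 7²)(7² + 10²), take (2·7 − 7·10, 2·10 + 7·7) = (14 − 70, 20 + 49) = (-56, 69); dropping signs (only squares matter) gives (56, 69); check 56² + 69² = 3136 + 4761 = 7897 ✓.
  Scale by k = 3: (3·56, 3·69) = (168, 207).
Step 4: Order so x ≤ y and verify: 168² + 207² = 28224 + 42849 = 71073 = n. ✓

n = 71073 = 168² + 207² (one valid representation with x ≤ y).


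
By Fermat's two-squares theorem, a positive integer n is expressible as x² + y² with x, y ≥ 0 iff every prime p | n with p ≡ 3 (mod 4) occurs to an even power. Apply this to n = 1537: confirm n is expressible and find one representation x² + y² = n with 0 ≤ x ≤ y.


Step 1: Factor n = 1537 = 29 · 53.
Step 2: Check the mod-4 condition on each prime factor: 29 ≡ 1 (mod 4), exponent 1; 53 ≡ 1 (mod 4), exponent 1.
All primes ≡ 3 (mod 4) appear to even exponent (or don't appear), so by the two-squares theorem n IS expressible as a sum of two squares.
Step 3: Build a representation. Here n = 29 · 53 is a product of primes ≡ 1 (mod 4). Each prime p ≡ 1 (mod 4) is itself a sum of two squares; find a² by testing p − a² for a perfect square:
  29: 29 − 1² = 28, 29 − 2² = 25 = 5² ⇒ 29 = 2² + 5².
  53: 53 − 1² = 52, 53 − 2² = 49 = 7² ⇒ 53 = 2² + 7².
  Combine using the Brahmagupta–Fibonacci identity (a² + b²)(c² + d²) = (ac − bd)² + (ad + bc)² = (ac + bd)² + (ad − bc)²:
  29 · 53 = 1537: from (2² + 5²)(2² + 7²), take (2·2 − 5·7, 2·7 + 5·2) = (4 − 35, 14 + 10) = (-31, 24); dropping signs (only squares matter) gives (31, 24); check 31² + 24² = 961 + 576 = 1537 ✓.
Step 4: Order so x ≤ y and verify: 24² + 31² = 576 + 961 = 1537 = n. ✓

n = 1537 = 24² + 31² (one valid representation with x ≤ y).


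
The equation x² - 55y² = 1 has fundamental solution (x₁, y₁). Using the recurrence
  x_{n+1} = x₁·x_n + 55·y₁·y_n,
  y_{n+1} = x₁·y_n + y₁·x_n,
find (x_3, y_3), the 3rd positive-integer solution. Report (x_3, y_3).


Step 1: Find the fundamental solution (x₁, y₁) of x² - 55y² = 1.
  Expand √55 as a continued fraction. a₀ = ⌊√55⌋ = 7; iterate m_{k+1} = d_k·a_k − m_k, d_{k+1} = (55 − m_{k+1}²)/d_k, a_{k+1} = ⌊(a₀ + m_{k+1})/d_{k+1}⌋ (starting m₀ = 0, d₀ = 1), with convergents p_k = a_k·p_{k-1} + p_{k-2}, q_k = a_k·q_{k-1} + q_{k-2} (p₋₁ = 1, q₋₁ = 0):
  k = 0: a₀ = 7; p₀/q₀ = 7/1; p₀² − 55·q₀² = 49 − 55 = -6.
  k = 1: m = 7, d = 6, a = ⌊(7 + 7)/6⌋ = 2; p/q = (2·7 + 1)/(2·1 + 0) = 15/2; p² − 55·q² = 225 − 220 = 5.
  k = 2: m = 5, d = 5, a = ⌊(7 + 5)/5⌋ = 2; p/q = (2·15 + 7)/(2·2 + 1) = 37/5; p² − 55·q² = 1369 − 1375 = -6.
  k = 3: m = 5, d = 6, a = ⌊(7 + 5)/6⌋ = 2; p/q = (2·37 + 15)/(2·5 + 2) = 89/12; p² − 55·q² = 7921 − 7920 = 1.
  The first convergent with p² − 55·q² = 1 gives the fundamental solution (x₁, y₁) = (89, 12).
Step 2: Apply the recurrence (x_{n+1}, y_{n+1}) = (x₁x_n + 55y₁y_n, x₁y_n + y₁x_n) repeatedly.
  From (x_1, y_1) = (89, 12): x_2 = 89·89 + 55·12·12 = 15841; y_2 = 89·12 + 12·89 = 2136.
  From (x_2, y_2) = (15841, 2136): x_3 = 89·15841 + 55·12·2136 = 2819609; y_3 = 89·2136 + 12·15841 = 380196.
Step 3: Verify x_3² - 55·y_3² = 7950194912881 - 7950194912880 = 1 (should be 1). ✓

(x_1, y_1) = (89, 12); (x_3, y_3) = (2819609, 380196).


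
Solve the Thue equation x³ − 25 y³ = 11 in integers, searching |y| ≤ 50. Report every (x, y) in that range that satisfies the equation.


The equation is x³ - 25y³ = 11. For fixed y, x³ = 25·y³ + 11, so a solution requires the RHS to be a perfect cube.
Strategy: iterate y from -50 to 50, compute RHS = 25·y³ + 11, and check whether it is a (positive or negative) perfect cube.
Check small values of y:
  y = 0: RHS = 11 is not a perfect cube.
  y = 1: RHS = 36 is not a perfect cube.
  y = -1: RHS = -14 is not a perfect cube.
  y = 2: RHS = 211 is not a perfect cube.
  y = -2: RHS = -189 is not a perfect cube.
  y = 3: RHS = 686 is not a perfect cube.
  y = -3: RHS = -664 is not a perfect cube.
Continuing the search up to |y| = 50 finds no solutions either.
No (x, y) in the scanned range satisfies the equation.

No integer solutions with |y| ≤ 50.


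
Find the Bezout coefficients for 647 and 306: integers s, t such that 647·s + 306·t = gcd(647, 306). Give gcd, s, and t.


Euclidean algorithm on (647, 306) — divide until remainder is 0:
  647 = 2 · 306 + 35
  306 = 8 · 35 + 26
  35 = 1 · 26 + 9
  26 = 2 · 9 + 8
  9 = 1 · 8 + 1
  8 = 8 · 1 + 0
gcd(647, 306) = 1.
Track Bezout coefficients alongside the remainders: start with r₀ = 647 = a·1 + b·0 (s = 1, t = 0) and r₁ = 306 = a·0 + b·1 (s = 0, t = 1); each new remainder r_{k+1} = r_{k-1} − q_k·r_k inherits s_{k+1} = s_{k-1} − q_k·s_k, t_{k+1} = t_{k-1} − q_k·t_k, so r_k = a·s_k + b·t_k at every step:
  q = 2: r = 35, s = 1 − 2·0 = 1, t = 0 − 2·1 = -2  (check: 647·1 + 306·(-2) = 35)
  q = 8: r = 26, s = 0 − 8·1 = -8, t = 1 − 8·(-2) = 17  (check: 647·(-8) + 306·17 = 26)
  q = 1: r = 9, s = 1 − 1·(-8) = 9, t = -2 − 1·17 = -19  (check: 647·9 + 306·(-19) = 9)
  q = 2: r = 8, s = -8 − 2·9 = -26, t = 17 − 2·(-19) = 55  (check: 647·(-26) + 306·55 = 8)
  q = 1: r = 1, s = 9 − 1·(-26) = 35, t = -19 − 1·55 = -74  (check: 647·35 + 306·(-74) = 1)
The row with r = 1 (the gcd) gives the Bezout coefficients s = 35, t = -74.
Result: 647 · (35) + 306 · (-74) = 1.

gcd(647, 306) = 1; s = 35, t = -74 (check: 647·35 + 306·(-74) = 1).


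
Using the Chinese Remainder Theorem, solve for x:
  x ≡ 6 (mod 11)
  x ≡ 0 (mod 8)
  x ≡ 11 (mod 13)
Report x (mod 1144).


Moduli 11, 8, 13 are pairwise coprime; by CRT there is a unique solution modulo M = 11 · 8 · 13 = 1144.
Solve pairwise, accumulating the modulus:
  Start with x ≡ 6 (mod 11).
  Combine with x ≡ 0 (mod 8): since gcd(11, 8) = 1, we get a unique residue mod 88.
    Write x = 6 + 11·t and substitute into x ≡ 0 (mod 8): 11·t ≡ 0 − 6 = -6 (mod 8).
    Reduce coefficients mod 8: 3·t ≡ 2 (mod 8).
    The inverse of 3 mod 8 is 3 (since 3·3 = 9 = 1·8 + 1), so t ≡ 3·2 = 6 ≡ 6 (mod 8).
    Then x = 6 + 11·6 = 72, valid modulo lcm(11, 8) = 88: x ≡ 72 (mod 88).
  Combine with x ≡ 11 (mod 13): since gcd(88, 13) = 1, we get a unique residue mod 1144.
    Write x = 72 + 88·t and substitute into x ≡ 11 (mod 13): 88·t ≡ 11 − 72 = -61 (mod 13).
    Reduce coefficients mod 13: 10·t ≡ 4 (mod 13).
    The inverse of 10 mod 13 is 4 (since 10·4 = 40 = 3·13 + 1), so t ≡ 4·4 = 16 ≡ 3 (mod 13).
    Then x = 72 + 88·3 = 336, valid modulo lcm(88, 13) = 1144: x ≡ 336 (mod 1144).
Verify: 336 mod 11 = 6 ✓, 336 mod 8 = 0 ✓, 336 mod 13 = 11 ✓.

x ≡ 336 (mod 1144).


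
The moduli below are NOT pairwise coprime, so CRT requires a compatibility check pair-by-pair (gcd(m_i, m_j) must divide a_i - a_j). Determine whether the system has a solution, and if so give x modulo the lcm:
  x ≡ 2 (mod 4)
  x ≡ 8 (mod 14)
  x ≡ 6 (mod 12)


Moduli 4, 14, 12 are not pairwise coprime, so CRT works modulo lcm(m_i) when all pairwise compatibility conditions hold.
Pairwise compatibility: gcd(m_i, m_j) must divide a_i - a_j for every pair.
Merge one congruence at a time:
  Start: x ≡ 2 (mod 4).
  Combine with x ≡ 8 (mod 14): gcd(4, 14) = 2; 8 - 2 = 6, which IS divisible by 2, so compatible.
    Write x = 2 + 4·t and substitute into x ≡ 8 (mod 14): 4·t ≡ 8 − 2 = 6 (mod 14).
    Divide the congruence (and modulus) by g = 2: 2·t ≡ 3 (mod 7).
    The inverse of 2 mod 7 is 4 (since 2·4 = 8 = 1·7 + 1), so t ≡ 4·3 = 12 ≡ 5 (mod 7).
    Then x = 2 + 4·5 = 22, valid modulo lcm(4, 14) = 28: x ≡ 22 (mod 28).
  Combine with x ≡ 6 (mod 12): gcd(28, 12) = 4; 6 - 22 = -16, which IS divisible by 4, so compatible.
    Write x = 22 + 28·t and substitute into x ≡ 6 (mod 12): 28·t ≡ 6 − 22 = -16 (mod 12).
    Divide the congruence (and modulus) by g = 4: 7·t ≡ -4 (mod 3).
    Reduce coefficients mod 3: 1·t ≡ 2 (mod 3).
    So t ≡ 2 (mod 3).
    Then x = 22 + 28·2 = 78, valid modulo lcm(28, 12) = 84: x ≡ 78 (mod 84).
Verify: 78 mod 4 = 2, 78 mod 14 = 8, 78 mod 12 = 6.

x ≡ 78 (mod 84).


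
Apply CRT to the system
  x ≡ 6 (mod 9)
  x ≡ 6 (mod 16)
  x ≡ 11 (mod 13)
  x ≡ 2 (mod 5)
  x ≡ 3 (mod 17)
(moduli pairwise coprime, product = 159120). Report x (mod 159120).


Product of moduli M = 9 · 16 · 13 · 5 · 17 = 159120.
Merge one congruence at a time:
  Start: x ≡ 6 (mod 9).
  Combine with x ≡ 6 (mod 16); new modulus lcm = 144.
    Write x = 6 + 9·t and substitute into x ≡ 6 (mod 16): 9·t ≡ 6 − 6 = 0 (mod 16).
    The inverse of 9 mod 16 is 9 (since 9·9 = 81 = 5·16 + 1), so t ≡ 9·0 = 0 ≡ 0 (mod 16).
    Then x = 6 + 9·0 = 6, valid modulo lcm(9, 16) = 144: x ≡ 6 (mod 144).
  Combine with x ≡ 11 (mod 13); new modulus lcm = 1872.
    Write x = 6 + 144·t and substitute into x ≡ 11 (mod 13): 144·t ≡ 11 − 6 = 5 (mod 13).
    Reduce coefficients mod 13: 1·t ≡ 5 (mod 13).
    So t ≡ 5 (mod 13).
    Then x = 6 + 144·5 = 726, valid modulo lcm(144, 13) = 1872: x ≡ 726 (mod 1872).
  Combine with x ≡ 2 (mod 5); new modulus lcm = 9360.
    Write x = 726 + 1872·t and substitute into x ≡ 2 (mod 5): 1872·t ≡ 2 − 726 = -724 (mod 5).
    Reduce coefficients mod 5: 2·t ≡ 1 (mod 5).
    The inverse of 2 mod 5 is 3 (since 2·3 = 6 = 1·5 + 1), so t ≡ 3·1 = 3 ≡ 3 (mod 5).
    Then x = 726 + 1872·3 = 6342, valid modulo lcm(1872, 5) = 9360: x ≡ 6342 (mod 9360).
  Combine with x ≡ 3 (mod 17); new modulus lcm = 159120.
    Write x = 6342 + 9360·t and substitute into x ≡ 3 (mod 17): 9360·t ≡ 3 − 6342 = -6339 (mod 17).
    Reduce coefficients mod 17: 10·t ≡ 2 (mod 17).
    The inverse of 10 mod 17 is 12 (since 10·12 = 120 = 7·17 + 1), so t ≡ 12·2 = 24 ≡ 7 (mod 17).
    Then x = 6342 + 9360·7 = 71862, valid modulo lcm(9360, 17) = 159120: x ≡ 71862 (mod 159120).
Verify against each original: 71862 mod 9 = 6, 71862 mod 16 = 6, 71862 mod 13 = 11, 71862 mod 5 = 2, 71862 mod 17 = 3.

x ≡ 71862 (mod 159120).


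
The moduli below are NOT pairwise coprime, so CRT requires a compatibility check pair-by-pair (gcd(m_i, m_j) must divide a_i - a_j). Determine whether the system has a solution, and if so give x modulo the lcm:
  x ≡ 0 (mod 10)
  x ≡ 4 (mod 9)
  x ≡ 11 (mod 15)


Moduli 10, 9, 15 are not pairwise coprime, so CRT works modulo lcm(m_i) when all pairwise compatibility conditions hold.
Pairwise compatibility: gcd(m_i, m_j) must divide a_i - a_j for every pair.
Merge one congruence at a time:
  Start: x ≡ 0 (mod 10).
  Combine with x ≡ 4 (mod 9): gcd(10, 9) = 1; 4 - 0 = 4, which IS divisible by 1, so compatible.
    Write x = 0 + 10·t and substitute into x ≡ 4 (mod 9): 10·t ≡ 4 − 0 = 4 (mod 9).
    Reduce coefficients mod 9: 1·t ≡ 4 (mod 9).
    So t ≡ 4 (mod 9).
    Then x = 0 + 10·4 = 40, valid modulo lcm(10, 9) = 90: x ≡ 40 (mod 90).
  Combine with x ≡ 11 (mod 15): gcd(90, 15) = 15, and 11 - 40 = -29 is NOT divisible by 15.
    ⇒ system is inconsistent (no integer solution).

No solution (the system is inconsistent).


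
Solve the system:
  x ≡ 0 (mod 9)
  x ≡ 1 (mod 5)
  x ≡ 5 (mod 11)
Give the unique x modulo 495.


Moduli 9, 5, 11 are pairwise coprime; by CRT there is a unique solution modulo M = 9 · 5 · 11 = 495.
Solve pairwise, accumulating the modulus:
  Start with x ≡ 0 (mod 9).
  Combine with x ≡ 1 (mod 5): since gcd(9, 5) = 1, we get a unique residue mod 45.
    Write x = 0 + 9·t and substitute into x ≡ 1 (mod 5): 9·t ≡ 1 − 0 = 1 (mod 5).
    Reduce coefficients mod 5: 4·t ≡ 1 (mod 5).
    The inverse of 4 mod 5 is 4 (since 4·4 = 16 = 3·5 + 1), so t ≡ 4·1 = 4 ≡ 4 (mod 5).
    Then x = 0 + 9·4 = 36, valid modulo lcm(9, 5) = 45: x ≡ 36 (mod 45).
  Combine with x ≡ 5 (mod 11): since gcd(45, 11) = 1, we get a unique residue mod 495.
    Write x = 36 + 45·t and substitute into x ≡ 5 (mod 11): 45·t ≡ 5 − 36 = -31 (mod 11).
    Reduce coefficients mod 11: 1·t ≡ 2 (mod 11).
    So t ≡ 2 (mod 11).
    Then x = 36 + 45·2 = 126, valid modulo lcm(45, 11) = 495: x ≡ 126 (mod 495).
Verify: 126 mod 9 = 0 ✓, 126 mod 5 = 1 ✓, 126 mod 11 = 5 ✓.

x ≡ 126 (mod 495).


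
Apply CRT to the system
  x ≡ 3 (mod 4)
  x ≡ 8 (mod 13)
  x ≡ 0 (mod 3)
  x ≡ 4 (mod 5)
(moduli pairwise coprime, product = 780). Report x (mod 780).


Product of moduli M = 4 · 13 · 3 · 5 = 780.
Merge one congruence at a time:
  Start: x ≡ 3 (mod 4).
  Combine with x ≡ 8 (mod 13); new modulus lcm = 52.
    Write x = 3 + 4·t and substitute into x ≡ 8 (mod 13): 4·t ≡ 8 − 3 = 5 (mod 13).
    The inverse of 4 mod 13 is 10 (since 4·10 = 40 = 3·13 + 1), so t ≡ 10·5 = 50 ≡ 11 (mod 13).
    Then x = 3 + 4·11 = 47, valid modulo lcm(4, 13) = 52: x ≡ 47 (mod 52).
  Combine with x ≡ 0 (mod 3); new modulus lcm = 156.
    Write x = 47 + 52·t and substitute into x ≡ 0 (mod 3): 52·t ≡ 0 − 47 = -47 (mod 3).
    Reduce coefficients mod 3: 1·t ≡ 1 (mod 3).
    So t ≡ 1 (mod 3).
    Then x = 47 + 52·1 = 99, valid modulo lcm(52, 3) = 156: x ≡ 99 (mod 156).
  Combine with x ≡ 4 (mod 5); new modulus lcm = 780.
    Write x = 99 + 156·t and substitute into x ≡ 4 (mod 5): 156·t ≡ 4 − 99 = -95 (mod 5).
    Reduce coefficients mod 5: 1·t ≡ 0 (mod 5).
    So t ≡ 0 (mod 5).
    Then x = 99 + 156·0 = 99, valid modulo lcm(156, 5) = 780: x ≡ 99 (mod 780).
Verify against each original: 99 mod 4 = 3, 99 mod 13 = 8, 99 mod 3 = 0, 99 mod 5 = 4.

x ≡ 99 (mod 780).
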